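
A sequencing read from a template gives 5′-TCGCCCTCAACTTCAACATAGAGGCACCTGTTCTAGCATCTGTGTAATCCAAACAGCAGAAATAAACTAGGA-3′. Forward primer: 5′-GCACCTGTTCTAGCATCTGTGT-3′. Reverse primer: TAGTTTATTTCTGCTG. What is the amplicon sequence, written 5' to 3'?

5'-GCACCTGTTCTAGCATCTGTGTAATCCAAACAGCAGAAATAAACTA-3'

The forward primer matches the template at positions 24–45.
Taking the reverse complement of TAGTTTATTTCTGCTG gives CAGCAGAAATAAACTA, found at positions 54–69 on the template; the primer anneals here to the top strand with its 3' end pointing upstream.
The product is the template from position 24 through 69 (46 bp).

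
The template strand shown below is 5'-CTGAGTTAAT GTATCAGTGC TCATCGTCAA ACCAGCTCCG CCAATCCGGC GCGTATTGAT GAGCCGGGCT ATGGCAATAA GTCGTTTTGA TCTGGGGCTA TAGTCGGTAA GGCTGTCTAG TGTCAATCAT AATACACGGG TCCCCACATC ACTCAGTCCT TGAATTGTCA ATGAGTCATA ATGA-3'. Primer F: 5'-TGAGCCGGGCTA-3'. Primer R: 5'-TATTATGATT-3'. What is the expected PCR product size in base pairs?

Scanning the template, TGAGCCGGGCTA occurs at positions 60–71; this primer anneals to the bottom strand there with its 3' end pointing downstream.
The reverse primer's reverse complement is AATCATAATA, which matches the template at positions 125–134.
The product runs from position 60 to position 134, so its length is 134 − 60 + 1 = 75 bp.

75 bp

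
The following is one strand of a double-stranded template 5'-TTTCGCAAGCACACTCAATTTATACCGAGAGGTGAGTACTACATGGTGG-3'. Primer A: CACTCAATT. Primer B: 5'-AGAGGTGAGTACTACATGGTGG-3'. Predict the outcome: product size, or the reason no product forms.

No product — both primers anneal to the same strand and extend in the same direction.

Primer A (CACTCAATT) matches the top strand at positions 12–20 (3' end points downstream).
Primer B (AGAGGTGAGTACTACATGGTGG) also matches the top strand directly, at positions 28–49 — its reverse complement CCACCATGTAGTACTCACCTCT is not present.
Both primers anneal to the bottom strand with 3' ends pointing the same way, so neither can prime synthesis back toward the other.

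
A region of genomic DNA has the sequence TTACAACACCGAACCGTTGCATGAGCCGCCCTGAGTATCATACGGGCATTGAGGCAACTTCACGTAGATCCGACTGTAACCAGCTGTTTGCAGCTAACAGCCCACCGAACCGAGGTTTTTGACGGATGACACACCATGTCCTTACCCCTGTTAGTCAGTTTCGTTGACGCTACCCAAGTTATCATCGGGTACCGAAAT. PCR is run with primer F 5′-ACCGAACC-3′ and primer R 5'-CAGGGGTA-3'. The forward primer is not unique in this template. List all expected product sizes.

The forward primer ACCGAACC matches the top strand at positions 8–15, 104–111.
The reverse primer's reverse complement is TACCCCTG, matching at positions 143–150.
Each forward site pairs with the reverse site to give a product ending at position 150: sizes 143, 47 bp.

143 bp, 47 bp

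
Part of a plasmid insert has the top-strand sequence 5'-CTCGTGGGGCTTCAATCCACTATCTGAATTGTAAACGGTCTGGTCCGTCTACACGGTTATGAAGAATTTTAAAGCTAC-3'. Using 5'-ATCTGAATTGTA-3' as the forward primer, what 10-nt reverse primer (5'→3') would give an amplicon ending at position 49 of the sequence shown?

The forward primer binds at positions 22–33; the product's 3' end on the top strand is position 49.
The reverse primer anneals to the top strand over positions 40–49, i.e. to CTGGTCCGTC.
Its sequence written 5'→3' is the reverse complement: GACGGACCAG.

5'-GACGGACCAG-3'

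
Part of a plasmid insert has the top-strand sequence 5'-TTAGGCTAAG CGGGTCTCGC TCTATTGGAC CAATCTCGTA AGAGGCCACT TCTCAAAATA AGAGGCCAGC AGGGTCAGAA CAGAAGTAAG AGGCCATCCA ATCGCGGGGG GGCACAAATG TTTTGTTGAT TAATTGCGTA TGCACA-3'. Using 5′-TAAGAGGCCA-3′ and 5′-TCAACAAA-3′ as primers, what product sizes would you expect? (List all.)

The forward primer TAAGAGGCCA matches the top strand at positions 39–48, 59–68, 87–96.
The reverse primer's reverse complement is TTTGTTGA, matching at positions 122–129.
Each forward site pairs with the reverse site to give a product ending at position 129: sizes 91, 71, 43 bp.

91 bp, 71 bp, 43 bp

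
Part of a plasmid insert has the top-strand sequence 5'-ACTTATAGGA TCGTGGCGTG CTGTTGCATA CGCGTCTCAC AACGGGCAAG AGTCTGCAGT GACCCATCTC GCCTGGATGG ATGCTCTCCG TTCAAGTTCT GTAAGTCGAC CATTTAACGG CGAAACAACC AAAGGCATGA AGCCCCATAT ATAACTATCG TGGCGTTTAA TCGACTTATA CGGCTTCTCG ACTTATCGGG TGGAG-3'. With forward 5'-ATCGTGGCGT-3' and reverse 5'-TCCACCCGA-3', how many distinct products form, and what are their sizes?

Two products: 195 bp, 48 bp

The forward primer ATCGTGGCGT matches the top strand at positions 10–19, 157–166.
The reverse primer's reverse complement is TCGGGTGGA, matching at positions 196–204.
Each forward site pairs with the reverse site to give a product ending at position 204: sizes 195, 48 bp.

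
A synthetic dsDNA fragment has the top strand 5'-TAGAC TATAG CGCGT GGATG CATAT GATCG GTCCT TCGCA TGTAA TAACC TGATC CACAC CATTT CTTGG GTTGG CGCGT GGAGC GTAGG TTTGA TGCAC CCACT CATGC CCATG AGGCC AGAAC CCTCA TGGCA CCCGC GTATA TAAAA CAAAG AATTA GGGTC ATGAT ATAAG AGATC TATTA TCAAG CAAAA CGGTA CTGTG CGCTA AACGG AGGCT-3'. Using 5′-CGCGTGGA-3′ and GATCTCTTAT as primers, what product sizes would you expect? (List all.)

The forward primer CGCGTGGA matches the top strand at positions 11–18, 76–83.
The reverse primer's reverse complement is ATAAGAGATC, matching at positions 171–180.
Each forward site pairs with the reverse site to give a product ending at position 180: sizes 170, 105 bp.

170 bp, 105 bp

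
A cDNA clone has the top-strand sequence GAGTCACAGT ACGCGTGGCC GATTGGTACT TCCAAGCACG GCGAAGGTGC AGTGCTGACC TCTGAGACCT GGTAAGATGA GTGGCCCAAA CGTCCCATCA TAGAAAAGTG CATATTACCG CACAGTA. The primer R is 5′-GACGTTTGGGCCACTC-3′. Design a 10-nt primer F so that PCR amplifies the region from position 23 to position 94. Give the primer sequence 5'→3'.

The reverse primer's reverse complement GAGTGGCCCAAACGTC matches the template at positions 79–94; the product starts at position 23.
The forward primer is identical to the top strand over positions 23–32: TTGGTACTTC.

5'-TTGGTACTTC-3'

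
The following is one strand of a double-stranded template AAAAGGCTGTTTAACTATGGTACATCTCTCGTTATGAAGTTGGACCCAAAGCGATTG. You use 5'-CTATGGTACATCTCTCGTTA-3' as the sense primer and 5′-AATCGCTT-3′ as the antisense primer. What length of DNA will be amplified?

42 bp

Forward primer CTATGGTACATCTCTCGTTA is found on the top strand at positions 15–34.
Reverse complement of the reverse primer: AAGCGATT. This occurs on the top strand at positions 49–56.
The product runs from position 15 to position 56, so its length is 56 − 15 + 1 = 42 bp.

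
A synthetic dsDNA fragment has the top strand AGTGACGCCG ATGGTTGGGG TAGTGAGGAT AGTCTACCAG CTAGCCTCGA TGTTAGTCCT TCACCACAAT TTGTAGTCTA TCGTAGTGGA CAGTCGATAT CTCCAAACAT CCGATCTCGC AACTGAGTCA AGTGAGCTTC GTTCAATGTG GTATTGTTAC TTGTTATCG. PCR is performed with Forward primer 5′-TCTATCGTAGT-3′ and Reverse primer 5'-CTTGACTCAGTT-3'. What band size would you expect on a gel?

Forward primer TCTATCGTAGT is found on the top strand at positions 77–87.
Reverse complement of the reverse primer: AACTGAGTCAAG. This occurs on the top strand at positions 121–132.
The product runs from position 77 to position 132, so its length is 132 − 77 + 1 = 56 bp.

56 bp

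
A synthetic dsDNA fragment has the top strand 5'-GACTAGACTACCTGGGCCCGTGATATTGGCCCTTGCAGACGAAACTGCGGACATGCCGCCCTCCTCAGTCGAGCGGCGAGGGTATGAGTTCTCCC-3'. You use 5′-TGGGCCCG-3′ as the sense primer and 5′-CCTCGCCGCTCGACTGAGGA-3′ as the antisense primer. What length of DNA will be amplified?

The forward primer matches the template at positions 13–20.
Reverse complement of the reverse primer: TCCTCAGTCGAGCGGCGAGG. This occurs on the top strand at positions 62–81.
Amplicon spans positions 13–81: 69 bp.

69 bp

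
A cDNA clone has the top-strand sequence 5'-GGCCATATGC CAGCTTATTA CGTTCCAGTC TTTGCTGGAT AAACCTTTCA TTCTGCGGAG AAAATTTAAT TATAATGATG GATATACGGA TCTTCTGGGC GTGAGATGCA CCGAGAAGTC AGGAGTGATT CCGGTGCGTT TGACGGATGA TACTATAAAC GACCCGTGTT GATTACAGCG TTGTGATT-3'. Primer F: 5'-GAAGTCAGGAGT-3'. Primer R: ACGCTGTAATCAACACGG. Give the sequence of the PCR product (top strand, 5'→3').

Forward primer GAAGTCAGGAGT is found on the top strand at positions 115–126.
Taking the reverse complement of ACGCTGTAATCAACACGG gives CCGTGTTGATTACAGCGT, found at positions 164–181 on the template; the primer anneals here to the top strand with its 3' end pointing upstream.
The product is the template from position 115 through 181 (67 bp).

5'-GAAGTCAGGAGTGATTCCGGTGCGTTTGACGGATGATACTATAAACGACCCGTGTTGATTACAGCGT-3'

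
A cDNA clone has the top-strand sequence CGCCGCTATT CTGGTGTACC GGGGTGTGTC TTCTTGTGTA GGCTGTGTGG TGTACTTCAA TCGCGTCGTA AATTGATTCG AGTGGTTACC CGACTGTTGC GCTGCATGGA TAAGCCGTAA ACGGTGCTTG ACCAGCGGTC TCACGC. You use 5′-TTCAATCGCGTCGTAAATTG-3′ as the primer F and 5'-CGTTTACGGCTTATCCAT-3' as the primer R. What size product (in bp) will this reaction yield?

Forward primer TTCAATCGCGTCGTAAATTG is found on the top strand at positions 56–75.
Reverse complement of the reverse primer: ATGGATAAGCCGTAAACG. This occurs on the top strand at positions 106–123.
Amplicon spans positions 56–123: 68 bp.

68 bp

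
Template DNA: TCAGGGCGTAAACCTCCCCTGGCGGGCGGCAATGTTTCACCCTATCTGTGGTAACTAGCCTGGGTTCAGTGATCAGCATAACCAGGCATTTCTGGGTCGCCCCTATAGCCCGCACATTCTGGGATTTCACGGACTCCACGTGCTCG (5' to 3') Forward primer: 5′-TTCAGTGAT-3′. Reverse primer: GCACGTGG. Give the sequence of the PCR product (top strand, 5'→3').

Scanning the template, TTCAGTGAT occurs at positions 65–73; this primer anneals to the bottom strand there with its 3' end pointing downstream.
Taking the reverse complement of GCACGTGG gives CCACGTGC, found at positions 136–143 on the template; the primer anneals here to the top strand with its 3' end pointing upstream.
The product is the template from position 65 through 143 (79 bp).

5'-TTCAGTGATCAGCATAACCAGGCATTTCTGGGTCGCCCCTATAGCCCGCACATTCTGGGATTTCACGGACTCCACGTGC-3'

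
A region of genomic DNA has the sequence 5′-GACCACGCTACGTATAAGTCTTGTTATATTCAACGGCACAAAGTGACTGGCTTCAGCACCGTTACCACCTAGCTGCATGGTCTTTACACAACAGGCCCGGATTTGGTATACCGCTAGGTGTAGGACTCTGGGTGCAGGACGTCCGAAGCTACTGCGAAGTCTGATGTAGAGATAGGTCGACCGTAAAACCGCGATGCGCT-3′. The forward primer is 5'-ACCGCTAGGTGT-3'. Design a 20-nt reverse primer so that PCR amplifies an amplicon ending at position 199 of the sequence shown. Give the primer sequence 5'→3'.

5'-GCGCATCGCGGTTTTACGGT-3'

The forward primer binds at positions 110–121; the product's 3' end on the top strand is position 199.
The reverse primer anneals to the top strand over positions 180–199, i.e. to ACCGTAAAACCGCGATGCGC.
Its sequence written 5'→3' is the reverse complement: GCGCATCGCGGTTTTACGGT.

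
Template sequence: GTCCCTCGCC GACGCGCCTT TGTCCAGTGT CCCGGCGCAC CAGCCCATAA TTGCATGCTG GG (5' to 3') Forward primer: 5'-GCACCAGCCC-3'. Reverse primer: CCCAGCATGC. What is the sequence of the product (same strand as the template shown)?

5'-GCACCAGCCCATAATTGCATGCTGGG-3'

Forward primer GCACCAGCCC is found on the top strand at positions 37–46.
The reverse primer's reverse complement is GCATGCTGGG, which matches the template at positions 53–62.
The product is the template from position 37 through 62 (26 bp).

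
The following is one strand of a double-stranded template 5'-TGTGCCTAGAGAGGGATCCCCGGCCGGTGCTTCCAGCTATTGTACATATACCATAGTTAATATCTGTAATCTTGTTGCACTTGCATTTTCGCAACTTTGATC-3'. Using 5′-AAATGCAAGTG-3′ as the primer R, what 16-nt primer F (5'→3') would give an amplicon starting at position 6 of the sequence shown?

5'-CTAGAGAGGGATCCCC-3'

The reverse primer's reverse complement CACTTGCATTT matches the template at positions 78–88; the product starts at position 6.
The forward primer is identical to the top strand over positions 6–21: CTAGAGAGGGATCCCC.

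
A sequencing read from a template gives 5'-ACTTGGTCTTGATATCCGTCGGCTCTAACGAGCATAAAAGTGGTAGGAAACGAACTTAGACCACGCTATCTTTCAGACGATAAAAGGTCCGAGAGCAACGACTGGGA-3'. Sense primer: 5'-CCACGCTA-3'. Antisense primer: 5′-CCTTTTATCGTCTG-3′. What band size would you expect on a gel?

The forward primer matches the template at positions 61–68.
Taking the reverse complement of CCTTTTATCGTCTG gives CAGACGATAAAAGG, found at positions 74–87 on the template; the primer anneals here to the top strand with its 3' end pointing upstream.
Product length = (reverse-primer end) − (forward-primer start) + 1 = 87 − 61 + 1 = 27 bp.

27 bp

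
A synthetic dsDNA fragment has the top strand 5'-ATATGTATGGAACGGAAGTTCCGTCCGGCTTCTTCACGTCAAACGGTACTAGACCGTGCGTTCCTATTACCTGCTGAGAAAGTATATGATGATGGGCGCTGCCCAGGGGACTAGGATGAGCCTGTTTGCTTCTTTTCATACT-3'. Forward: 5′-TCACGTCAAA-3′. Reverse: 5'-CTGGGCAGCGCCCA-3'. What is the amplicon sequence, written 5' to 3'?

Forward primer TCACGTCAAA is found on the top strand at positions 34–43.
Taking the reverse complement of CTGGGCAGCGCCCA gives TGGGCGCTGCCCAG, found at positions 93–106 on the template; the primer anneals here to the top strand with its 3' end pointing upstream.
The product is the template from position 34 through 106 (73 bp).

5'-TCACGTCAAACGGTACTAGACCGTGCGTTCCTATTACCTGCTGAGAAAGTATATGATGATGGGCGCTGCCCAG-3'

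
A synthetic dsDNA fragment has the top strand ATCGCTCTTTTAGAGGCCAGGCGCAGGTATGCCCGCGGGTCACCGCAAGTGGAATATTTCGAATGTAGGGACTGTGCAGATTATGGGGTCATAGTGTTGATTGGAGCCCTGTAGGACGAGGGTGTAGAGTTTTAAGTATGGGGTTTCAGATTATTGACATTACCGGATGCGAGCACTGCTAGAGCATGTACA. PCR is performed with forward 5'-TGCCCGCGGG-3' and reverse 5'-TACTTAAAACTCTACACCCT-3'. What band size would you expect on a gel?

Forward primer TGCCCGCGGG is found on the top strand at positions 30–39.
Taking the reverse complement of TACTTAAAACTCTACACCCT gives AGGGTGTAGAGTTTTAAGTA, found at positions 119–138 on the template; the primer anneals here to the top strand with its 3' end pointing upstream.
Product length = (reverse-primer end) − (forward-primer start) + 1 = 138 − 30 + 1 = 109 bp.

109 bp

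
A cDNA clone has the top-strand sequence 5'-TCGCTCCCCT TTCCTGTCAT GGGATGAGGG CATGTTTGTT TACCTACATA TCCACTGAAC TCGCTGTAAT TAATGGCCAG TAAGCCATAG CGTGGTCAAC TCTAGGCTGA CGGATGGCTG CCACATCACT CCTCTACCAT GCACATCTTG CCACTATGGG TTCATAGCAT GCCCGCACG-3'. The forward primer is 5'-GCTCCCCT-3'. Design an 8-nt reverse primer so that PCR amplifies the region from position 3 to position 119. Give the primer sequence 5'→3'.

The product's 3' end on the top strand is position 119.
The reverse primer anneals to the top strand over positions 112–119, i.e. to GGATGGCT.
Its sequence written 5'→3' is the reverse complement: AGCCATCC.

5'-AGCCATCC-3'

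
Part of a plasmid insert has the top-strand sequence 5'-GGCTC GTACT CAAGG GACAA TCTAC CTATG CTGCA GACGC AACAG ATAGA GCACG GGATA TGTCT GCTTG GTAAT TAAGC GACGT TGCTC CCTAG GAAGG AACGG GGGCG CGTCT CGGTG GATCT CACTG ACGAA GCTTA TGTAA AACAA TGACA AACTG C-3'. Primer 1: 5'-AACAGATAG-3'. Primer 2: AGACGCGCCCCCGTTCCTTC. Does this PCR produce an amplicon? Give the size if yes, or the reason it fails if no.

Primer 1 (AACAGATAG) matches the top strand at positions 41–49; it acts as a forward primer.
Primer 2's reverse complement is GAAGGAACGGGGGCGCGTCT, matching the top strand at positions 96–115; it acts as a reverse primer.
The 3' ends face each other across positions 41–115, giving a 75 bp product.

Yes — a 75 bp product.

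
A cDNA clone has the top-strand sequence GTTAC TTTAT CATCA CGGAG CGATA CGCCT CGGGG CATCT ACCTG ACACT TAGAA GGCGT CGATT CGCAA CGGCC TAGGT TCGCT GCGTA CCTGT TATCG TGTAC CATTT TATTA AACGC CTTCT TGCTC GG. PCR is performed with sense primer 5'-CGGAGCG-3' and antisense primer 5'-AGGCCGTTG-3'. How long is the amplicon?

Scanning the template, CGGAGCG occurs at positions 16–22; this primer anneals to the bottom strand there with its 3' end pointing downstream.
The reverse primer's reverse complement is CAACGGCCT, which matches the template at positions 68–76.
The product runs from position 16 to position 76, so its length is 76 − 16 + 1 = 61 bp.

61 bp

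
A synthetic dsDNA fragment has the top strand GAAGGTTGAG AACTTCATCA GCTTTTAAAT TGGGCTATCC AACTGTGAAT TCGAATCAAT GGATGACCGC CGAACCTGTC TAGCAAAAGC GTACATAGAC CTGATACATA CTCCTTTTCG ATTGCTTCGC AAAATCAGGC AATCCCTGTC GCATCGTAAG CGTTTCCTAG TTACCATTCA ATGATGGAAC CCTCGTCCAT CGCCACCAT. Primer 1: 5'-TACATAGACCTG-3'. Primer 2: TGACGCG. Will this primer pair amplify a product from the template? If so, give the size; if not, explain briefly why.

No product — primer 2 has no binding site in the template.

Primer 2 (TGACGCG) does not match the top strand, and its reverse complement CGCGTCA does not match either.
With no annealing site for primer 2, no amplification occurs.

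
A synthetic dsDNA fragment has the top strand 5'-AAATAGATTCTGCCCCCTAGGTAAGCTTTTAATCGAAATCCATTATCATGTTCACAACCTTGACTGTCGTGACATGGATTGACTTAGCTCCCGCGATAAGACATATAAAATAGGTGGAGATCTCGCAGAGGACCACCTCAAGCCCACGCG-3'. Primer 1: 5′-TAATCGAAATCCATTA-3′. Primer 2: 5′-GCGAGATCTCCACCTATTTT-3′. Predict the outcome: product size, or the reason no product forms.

Primer 1 (TAATCGAAATCCATTA) matches the top strand at positions 30–45; it acts as a forward primer.
Primer 2's reverse complement is AAAATAGGTGGAGATCTCGC, matching the top strand at positions 107–126; it acts as a reverse primer.
The 3' ends face each other across positions 30–126, giving a 97 bp product.

Yes — a 97 bp product.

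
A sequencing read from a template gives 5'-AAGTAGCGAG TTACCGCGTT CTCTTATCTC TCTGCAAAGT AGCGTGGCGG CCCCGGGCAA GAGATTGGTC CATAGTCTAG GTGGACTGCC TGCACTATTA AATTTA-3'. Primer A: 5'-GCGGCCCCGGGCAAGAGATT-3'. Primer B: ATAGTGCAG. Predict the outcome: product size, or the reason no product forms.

Yes — a 52 bp product.

Primer A (GCGGCCCCGGGCAAGAGATT) matches the top strand at positions 47–66; it acts as a forward primer.
Primer B's reverse complement is CTGCACTAT, matching the top strand at positions 90–98; it acts as a reverse primer.
The 3' ends face each other across positions 47–98, giving a 52 bp product.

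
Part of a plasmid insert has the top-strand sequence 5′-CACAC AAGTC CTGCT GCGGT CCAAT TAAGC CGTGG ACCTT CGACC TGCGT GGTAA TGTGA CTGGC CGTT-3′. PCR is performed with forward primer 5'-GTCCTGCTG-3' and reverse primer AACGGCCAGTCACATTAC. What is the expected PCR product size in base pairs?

62 bp

Scanning the template, GTCCTGCTG occurs at positions 8–16; this primer anneals to the bottom strand there with its 3' end pointing downstream.
Reverse complement of the reverse primer: GTAATGTGACTGGCCGTT. This occurs on the top strand at positions 52–69.
The product runs from position 8 to position 69, so its length is 69 − 8 + 1 = 62 bp.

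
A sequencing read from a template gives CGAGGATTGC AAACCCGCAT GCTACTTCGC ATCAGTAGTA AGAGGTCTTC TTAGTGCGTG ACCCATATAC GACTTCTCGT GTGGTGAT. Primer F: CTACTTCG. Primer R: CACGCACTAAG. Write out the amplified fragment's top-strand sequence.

Forward primer CTACTTCG is found on the top strand at positions 22–29.
Taking the reverse complement of CACGCACTAAG gives CTTAGTGCGTG, found at positions 50–60 on the template; the primer anneals here to the top strand with its 3' end pointing upstream.
The product is the template from position 22 through 60 (39 bp).

5'-CTACTTCGCATCAGTAGTAAGAGGTCTTCTTAGTGCGTG-3'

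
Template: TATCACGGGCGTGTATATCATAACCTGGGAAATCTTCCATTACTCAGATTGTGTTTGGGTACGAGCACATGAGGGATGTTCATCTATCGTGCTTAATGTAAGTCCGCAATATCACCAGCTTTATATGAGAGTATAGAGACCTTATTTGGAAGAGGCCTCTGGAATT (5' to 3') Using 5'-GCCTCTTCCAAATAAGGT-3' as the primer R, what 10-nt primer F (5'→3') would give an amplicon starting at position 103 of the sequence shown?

The reverse primer's reverse complement ACCTTATTTGGAAGAGGC matches the template at positions 139–156; the product starts at position 103.
The forward primer is identical to the top strand over positions 103–112: TCCGCAATAT.

5'-TCCGCAATAT-3'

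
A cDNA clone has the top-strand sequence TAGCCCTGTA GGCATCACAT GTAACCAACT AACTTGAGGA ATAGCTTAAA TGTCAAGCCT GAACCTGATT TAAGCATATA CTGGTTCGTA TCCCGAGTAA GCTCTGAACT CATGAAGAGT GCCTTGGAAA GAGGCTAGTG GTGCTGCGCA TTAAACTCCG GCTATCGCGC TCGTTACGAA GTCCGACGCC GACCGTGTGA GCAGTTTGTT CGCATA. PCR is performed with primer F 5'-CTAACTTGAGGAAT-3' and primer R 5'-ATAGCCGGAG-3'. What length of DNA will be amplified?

137 bp

The forward primer matches the template at positions 29–42.
The reverse primer's reverse complement is CTCCGGCTAT, which matches the template at positions 156–165.
The product runs from position 29 to position 165, so its length is 165 − 29 + 1 = 137 bp.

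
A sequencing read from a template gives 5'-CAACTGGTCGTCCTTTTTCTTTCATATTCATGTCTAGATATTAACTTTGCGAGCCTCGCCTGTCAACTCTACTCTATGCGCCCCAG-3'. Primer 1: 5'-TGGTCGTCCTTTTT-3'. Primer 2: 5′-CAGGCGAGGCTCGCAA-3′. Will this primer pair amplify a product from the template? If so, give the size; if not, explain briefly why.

Primer 1 (TGGTCGTCCTTTTT) matches the top strand at positions 5–18; it acts as a forward primer.
Primer 2's reverse complement is TTGCGAGCCTCGCCTG, matching the top strand at positions 47–62; it acts as a reverse primer.
The 3' ends face each other across positions 5–62, giving a 58 bp product.

Yes — a 58 bp product.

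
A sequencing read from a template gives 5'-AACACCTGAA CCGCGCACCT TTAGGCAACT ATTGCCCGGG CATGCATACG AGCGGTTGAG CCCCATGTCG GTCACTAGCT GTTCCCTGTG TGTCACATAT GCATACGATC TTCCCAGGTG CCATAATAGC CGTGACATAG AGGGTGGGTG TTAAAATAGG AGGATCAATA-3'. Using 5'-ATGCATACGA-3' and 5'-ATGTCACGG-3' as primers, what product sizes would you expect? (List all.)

The forward primer ATGCATACGA matches the top strand at positions 42–51, 99–108.
The reverse primer's reverse complement is CCGTGACAT, matching at positions 130–138.
Each forward site pairs with the reverse site to give a product ending at position 138: sizes 97, 40 bp.

97 bp, 40 bp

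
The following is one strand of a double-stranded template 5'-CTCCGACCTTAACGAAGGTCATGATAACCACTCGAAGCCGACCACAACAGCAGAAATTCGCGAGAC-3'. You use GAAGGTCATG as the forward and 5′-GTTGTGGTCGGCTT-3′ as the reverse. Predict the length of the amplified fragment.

35 bp

The forward primer matches the template at positions 14–23.
The reverse primer's reverse complement is AAGCCGACCACAAC, which matches the template at positions 35–48.
Amplicon spans positions 14–48: 35 bp.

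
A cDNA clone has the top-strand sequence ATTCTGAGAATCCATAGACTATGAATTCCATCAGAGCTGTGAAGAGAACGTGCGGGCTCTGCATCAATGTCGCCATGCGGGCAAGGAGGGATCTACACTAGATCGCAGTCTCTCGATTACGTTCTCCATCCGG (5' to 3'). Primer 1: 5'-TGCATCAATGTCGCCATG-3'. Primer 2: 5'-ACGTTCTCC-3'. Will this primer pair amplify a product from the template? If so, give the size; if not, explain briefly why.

Primer 1 (TGCATCAATGTCGCCATG) matches the top strand at positions 60–77 (3' end points downstream).
Primer 2 (ACGTTCTCC) also matches the top strand directly, at positions 119–127 — its reverse complement GGAGAACGT is not present.
Both primers anneal to the bottom strand with 3' ends pointing the same way, so neither can prime synthesis back toward the other.

No product — both primers anneal to the same strand and extend in the same direction.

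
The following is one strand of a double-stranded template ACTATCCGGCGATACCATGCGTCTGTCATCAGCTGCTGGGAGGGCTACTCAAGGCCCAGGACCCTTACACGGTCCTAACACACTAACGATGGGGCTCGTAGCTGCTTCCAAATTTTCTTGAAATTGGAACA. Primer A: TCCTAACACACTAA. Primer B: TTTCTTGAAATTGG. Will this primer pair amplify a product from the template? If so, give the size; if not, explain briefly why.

Primer A (TCCTAACACACTAA) matches the top strand at positions 73–86 (3' end points downstream).
Primer B (TTTCTTGAAATTGG) also matches the top strand directly, at positions 114–127 — its reverse complement CCAATTTCAAGAAA is not present.
Both primers anneal to the bottom strand with 3' ends pointing the same way, so neither can prime synthesis back toward the other.

No product — both primers anneal to the same strand and extend in the same direction.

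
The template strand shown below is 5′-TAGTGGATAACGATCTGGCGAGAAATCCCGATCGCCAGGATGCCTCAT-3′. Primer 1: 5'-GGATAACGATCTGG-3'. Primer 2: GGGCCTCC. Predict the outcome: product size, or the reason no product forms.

Primer 2 (GGGCCTCC) does not match the top strand, and its reverse complement GGAGGCCC does not match either.
With no annealing site for primer 2, no amplification occurs.

No product — primer 2 has no binding site in the template.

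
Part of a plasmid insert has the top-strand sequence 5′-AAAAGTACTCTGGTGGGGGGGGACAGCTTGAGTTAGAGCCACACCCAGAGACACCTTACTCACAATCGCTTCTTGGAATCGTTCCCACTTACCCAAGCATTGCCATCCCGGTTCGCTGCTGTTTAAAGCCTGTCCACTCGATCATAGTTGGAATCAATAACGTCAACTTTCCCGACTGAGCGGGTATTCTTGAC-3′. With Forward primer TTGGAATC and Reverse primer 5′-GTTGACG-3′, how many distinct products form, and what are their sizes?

Two products: 95 bp, 20 bp

The forward primer TTGGAATC matches the top strand at positions 73–80, 148–155.
The reverse primer's reverse complement is CGTCAAC, matching at positions 161–167.
Each forward site pairs with the reverse site to give a product ending at position 167: sizes 95, 20 bp.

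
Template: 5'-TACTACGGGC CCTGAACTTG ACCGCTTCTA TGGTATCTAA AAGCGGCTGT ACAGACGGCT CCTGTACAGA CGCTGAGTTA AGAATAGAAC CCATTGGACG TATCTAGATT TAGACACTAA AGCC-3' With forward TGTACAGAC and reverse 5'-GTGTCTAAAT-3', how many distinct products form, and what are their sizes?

Two products: 70 bp, 55 bp

The forward primer TGTACAGAC matches the top strand at positions 48–56, 63–71.
The reverse primer's reverse complement is ATTTAGACAC, matching at positions 108–117.
Each forward site pairs with the reverse site to give a product ending at position 117: sizes 70, 55 bp.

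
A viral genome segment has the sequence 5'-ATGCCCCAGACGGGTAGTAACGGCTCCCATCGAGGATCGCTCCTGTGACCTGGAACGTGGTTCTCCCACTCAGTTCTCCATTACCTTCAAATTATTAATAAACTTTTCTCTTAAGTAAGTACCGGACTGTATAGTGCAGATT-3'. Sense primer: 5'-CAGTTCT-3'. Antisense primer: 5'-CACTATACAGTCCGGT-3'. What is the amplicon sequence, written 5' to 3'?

Scanning the template, CAGTTCT occurs at positions 71–77; this primer anneals to the bottom strand there with its 3' end pointing downstream.
Reverse complement of the reverse primer: ACCGGACTGTATAGTG. This occurs on the top strand at positions 121–136.
The product is the template from position 71 through 136 (66 bp).

5'-CAGTTCTCCATTACCTTCAAATTATTAATAAACTTTTCTCTTAAGTAAGTACCGGACTGTATAGTG-3'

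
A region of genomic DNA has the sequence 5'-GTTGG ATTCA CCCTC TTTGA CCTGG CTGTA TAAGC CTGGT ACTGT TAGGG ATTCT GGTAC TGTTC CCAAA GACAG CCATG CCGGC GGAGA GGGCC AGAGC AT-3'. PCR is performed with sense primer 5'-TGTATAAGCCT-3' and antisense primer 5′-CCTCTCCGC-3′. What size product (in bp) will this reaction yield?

66 bp

The forward primer matches the template at positions 27–37.
The reverse primer's reverse complement is GCGGAGAGG, which matches the template at positions 84–92.
Amplicon spans positions 27–92: 66 bp.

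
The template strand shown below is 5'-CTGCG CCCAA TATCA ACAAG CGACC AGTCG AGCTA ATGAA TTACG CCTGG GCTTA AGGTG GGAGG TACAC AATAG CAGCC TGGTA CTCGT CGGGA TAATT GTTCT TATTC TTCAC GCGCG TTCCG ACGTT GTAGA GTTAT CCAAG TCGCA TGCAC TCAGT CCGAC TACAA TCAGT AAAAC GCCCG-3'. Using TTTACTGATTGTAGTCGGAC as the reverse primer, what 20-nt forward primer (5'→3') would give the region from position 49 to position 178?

5'-GGGCTTAAGGTGGGAGGTAC-3'

The reverse primer's reverse complement GTCCGACTACAATCAGTAAA matches the template at positions 159–178; the product starts at position 49.
The forward primer is identical to the top strand over positions 49–68: GGGCTTAAGGTGGGAGGTAC.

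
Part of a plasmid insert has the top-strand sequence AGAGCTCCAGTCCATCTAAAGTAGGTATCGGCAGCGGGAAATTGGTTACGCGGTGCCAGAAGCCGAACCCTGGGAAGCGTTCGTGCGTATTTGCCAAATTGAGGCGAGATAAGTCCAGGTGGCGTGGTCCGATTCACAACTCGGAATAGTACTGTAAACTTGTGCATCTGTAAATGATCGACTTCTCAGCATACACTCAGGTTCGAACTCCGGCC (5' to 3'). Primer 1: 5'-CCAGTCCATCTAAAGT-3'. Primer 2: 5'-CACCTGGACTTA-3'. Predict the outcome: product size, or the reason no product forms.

Primer 1 (CCAGTCCATCTAAAGT) matches the top strand at positions 7–22; it acts as a forward primer.
Primer 2's reverse complement is TAAGTCCAGGTG, matching the top strand at positions 110–121; it acts as a reverse primer.
The 3' ends face each other across positions 7–121, giving a 115 bp product.

Yes — a 115 bp product.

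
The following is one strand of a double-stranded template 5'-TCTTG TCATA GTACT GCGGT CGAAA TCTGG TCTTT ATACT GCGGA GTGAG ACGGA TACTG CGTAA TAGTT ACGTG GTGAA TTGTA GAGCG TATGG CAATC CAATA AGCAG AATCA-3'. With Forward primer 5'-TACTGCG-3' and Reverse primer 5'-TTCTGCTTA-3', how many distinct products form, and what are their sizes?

Three products: 101 bp, 76 bp, 57 bp

The forward primer TACTGCG matches the top strand at positions 12–18, 37–43, 56–62.
The reverse primer's reverse complement is TAAGCAGAA, matching at positions 104–112.
Each forward site pairs with the reverse site to give a product ending at position 112: sizes 101, 76, 57 bp.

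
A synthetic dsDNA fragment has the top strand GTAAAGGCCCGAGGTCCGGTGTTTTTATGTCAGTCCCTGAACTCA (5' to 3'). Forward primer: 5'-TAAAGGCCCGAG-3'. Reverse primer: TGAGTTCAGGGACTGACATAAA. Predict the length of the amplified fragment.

The forward primer matches the template at positions 2–13.
The reverse primer's reverse complement is TTTATGTCAGTCCCTGAACTCA, which matches the template at positions 24–45.
Amplicon spans positions 2–45: 44 bp.

44 bp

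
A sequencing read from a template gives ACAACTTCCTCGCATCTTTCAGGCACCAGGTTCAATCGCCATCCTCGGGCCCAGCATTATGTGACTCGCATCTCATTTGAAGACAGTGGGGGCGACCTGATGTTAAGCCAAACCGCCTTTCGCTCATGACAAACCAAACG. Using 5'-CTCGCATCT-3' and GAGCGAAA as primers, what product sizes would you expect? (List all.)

117 bp, 61 bp

The forward primer CTCGCATCT matches the top strand at positions 9–17, 65–73.
The reverse primer's reverse complement is TTTCGCTC, matching at positions 118–125.
Each forward site pairs with the reverse site to give a product ending at position 125: sizes 117, 61 bp.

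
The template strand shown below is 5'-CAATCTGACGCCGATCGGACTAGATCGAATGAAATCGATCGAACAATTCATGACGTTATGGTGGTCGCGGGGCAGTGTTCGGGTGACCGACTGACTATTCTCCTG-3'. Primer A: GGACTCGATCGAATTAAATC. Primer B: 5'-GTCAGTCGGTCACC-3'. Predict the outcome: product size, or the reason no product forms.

Primer A (GGACTCGATCGAATTAAATC) does not match the top strand, and its reverse complement GATTTAATTCGATCGAGTCC does not match either.
With no annealing site for primer A, no amplification occurs.

No product — primer A has no binding site in the template.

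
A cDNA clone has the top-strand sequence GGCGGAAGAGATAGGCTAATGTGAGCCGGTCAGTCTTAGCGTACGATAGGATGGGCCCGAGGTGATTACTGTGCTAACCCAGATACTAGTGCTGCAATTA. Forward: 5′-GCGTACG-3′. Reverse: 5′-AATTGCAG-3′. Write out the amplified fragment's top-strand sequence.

Forward primer GCGTACG is found on the top strand at positions 39–45.
Taking the reverse complement of AATTGCAG gives CTGCAATT, found at positions 92–99 on the template; the primer anneals here to the top strand with its 3' end pointing upstream.
The product is the template from position 39 through 99 (61 bp).

5'-GCGTACGATAGGATGGGCCCGAGGTGATTACTGTGCTAACCCAGATACTAGTGCTGCAATT-3'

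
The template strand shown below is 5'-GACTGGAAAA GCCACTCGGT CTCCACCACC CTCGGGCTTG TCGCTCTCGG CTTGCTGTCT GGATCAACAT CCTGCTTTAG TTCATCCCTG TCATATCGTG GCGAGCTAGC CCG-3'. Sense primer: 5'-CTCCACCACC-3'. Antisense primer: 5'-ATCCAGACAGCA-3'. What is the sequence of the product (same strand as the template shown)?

5'-CTCCACCACCCTCGGGCTTGTCGCTCTCGGCTTGCTGTCTGGAT-3'

Scanning the template, CTCCACCACC occurs at positions 21–30; this primer anneals to the bottom strand there with its 3' end pointing downstream.
Taking the reverse complement of ATCCAGACAGCA gives TGCTGTCTGGAT, found at positions 53–64 on the template; the primer anneals here to the top strand with its 3' end pointing upstream.
The product is the template from position 21 through 64 (44 bp).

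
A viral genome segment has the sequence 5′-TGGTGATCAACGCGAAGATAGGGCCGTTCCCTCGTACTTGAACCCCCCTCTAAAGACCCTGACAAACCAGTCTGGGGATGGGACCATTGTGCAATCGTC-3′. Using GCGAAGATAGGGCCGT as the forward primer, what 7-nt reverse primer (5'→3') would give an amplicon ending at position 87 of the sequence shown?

The forward primer binds at positions 12–27; the product's 3' end on the top strand is position 87.
The reverse primer anneals to the top strand over positions 81–87, i.e. to GGACCAT.
Its sequence written 5'→3' is the reverse complement: ATGGTCC.

5'-ATGGTCC-3'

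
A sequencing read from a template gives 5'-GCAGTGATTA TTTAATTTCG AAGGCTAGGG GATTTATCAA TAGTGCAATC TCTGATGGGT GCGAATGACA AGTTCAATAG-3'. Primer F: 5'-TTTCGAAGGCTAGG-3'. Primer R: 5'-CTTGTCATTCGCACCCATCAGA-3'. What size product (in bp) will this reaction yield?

Scanning the template, TTTCGAAGGCTAGG occurs at positions 16–29; this primer anneals to the bottom strand there with its 3' end pointing downstream.
Reverse complement of the reverse primer: TCTGATGGGTGCGAATGACAAG. This occurs on the top strand at positions 51–72.
The product runs from position 16 to position 72, so its length is 72 − 16 + 1 = 57 bp.

57 bp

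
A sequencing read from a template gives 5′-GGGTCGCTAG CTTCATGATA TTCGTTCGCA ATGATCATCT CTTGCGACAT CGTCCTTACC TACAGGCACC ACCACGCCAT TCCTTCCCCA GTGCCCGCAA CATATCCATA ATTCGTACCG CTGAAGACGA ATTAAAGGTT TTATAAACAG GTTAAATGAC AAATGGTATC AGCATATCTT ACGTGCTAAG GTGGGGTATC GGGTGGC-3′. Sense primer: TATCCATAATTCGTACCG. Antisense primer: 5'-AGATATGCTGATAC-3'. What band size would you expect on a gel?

Forward primer TATCCATAATTCGTACCG is found on the top strand at positions 103–120.
Taking the reverse complement of AGATATGCTGATAC gives GTATCAGCATATCT, found at positions 166–179 on the template; the primer anneals here to the top strand with its 3' end pointing upstream.
The product runs from position 103 to position 179, so its length is 179 − 103 + 1 = 77 bp.

77 bp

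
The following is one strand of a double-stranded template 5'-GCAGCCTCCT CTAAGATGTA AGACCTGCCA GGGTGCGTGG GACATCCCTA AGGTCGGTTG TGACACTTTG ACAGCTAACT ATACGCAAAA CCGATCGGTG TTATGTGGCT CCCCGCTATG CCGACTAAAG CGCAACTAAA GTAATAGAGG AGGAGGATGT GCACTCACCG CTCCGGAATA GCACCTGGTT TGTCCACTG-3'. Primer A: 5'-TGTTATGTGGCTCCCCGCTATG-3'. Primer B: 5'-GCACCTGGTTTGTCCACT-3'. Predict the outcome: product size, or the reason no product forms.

No product — both primers anneal to the same strand and extend in the same direction.

Primer A (TGTTATGTGGCTCCCCGCTATG) matches the top strand at positions 99–120 (3' end points downstream).
Primer B (GCACCTGGTTTGTCCACT) also matches the top strand directly, at positions 181–198 — its reverse complement AGTGGACAAACCAGGTGC is not present.
Both primers anneal to the bottom strand with 3' ends pointing the same way, so neither can prime synthesis back toward the other.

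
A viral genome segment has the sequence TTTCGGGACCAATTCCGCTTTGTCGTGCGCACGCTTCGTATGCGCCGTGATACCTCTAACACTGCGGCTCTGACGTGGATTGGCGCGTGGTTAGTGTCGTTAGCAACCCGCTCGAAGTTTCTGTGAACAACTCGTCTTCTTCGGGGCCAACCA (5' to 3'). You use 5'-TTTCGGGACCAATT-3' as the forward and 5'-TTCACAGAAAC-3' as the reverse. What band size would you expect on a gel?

127 bp

Scanning the template, TTTCGGGACCAATT occurs at positions 1–14; this primer anneals to the bottom strand there with its 3' end pointing downstream.
Taking the reverse complement of TTCACAGAAAC gives GTTTCTGTGAA, found at positions 117–127 on the template; the primer anneals here to the top strand with its 3' end pointing upstream.
Amplicon spans positions 1–127: 127 bp.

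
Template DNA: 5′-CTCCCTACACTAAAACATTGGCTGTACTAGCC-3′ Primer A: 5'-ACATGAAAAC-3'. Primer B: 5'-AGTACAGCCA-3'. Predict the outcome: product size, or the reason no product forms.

Primer A (ACATGAAAAC) does not match the top strand, and its reverse complement GTTTTCATGT does not match either.
With no annealing site for primer A, no amplification occurs.

No product — primer A has no binding site in the template.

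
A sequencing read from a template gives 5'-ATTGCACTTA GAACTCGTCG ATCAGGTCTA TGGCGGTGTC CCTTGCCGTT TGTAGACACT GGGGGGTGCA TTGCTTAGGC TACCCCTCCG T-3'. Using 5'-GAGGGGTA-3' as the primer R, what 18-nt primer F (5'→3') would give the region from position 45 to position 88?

The reverse primer's reverse complement TACCCCTC matches the template at positions 81–88; the product starts at position 45.
The forward primer is identical to the top strand over positions 45–62: GCCGTTTGTAGACACTGG.

5'-GCCGTTTGTAGACACTGG-3'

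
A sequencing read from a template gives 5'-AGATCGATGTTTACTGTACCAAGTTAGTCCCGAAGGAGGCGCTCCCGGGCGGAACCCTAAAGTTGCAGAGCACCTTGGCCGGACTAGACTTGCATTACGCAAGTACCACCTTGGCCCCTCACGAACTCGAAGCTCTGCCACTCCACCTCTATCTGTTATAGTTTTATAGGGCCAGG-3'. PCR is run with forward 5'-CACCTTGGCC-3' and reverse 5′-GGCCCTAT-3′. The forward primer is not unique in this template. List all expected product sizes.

103 bp, 67 bp

The forward primer CACCTTGGCC matches the top strand at positions 71–80, 107–116.
The reverse primer's reverse complement is ATAGGGCC, matching at positions 166–173.
Each forward site pairs with the reverse site to give a product ending at position 173: sizes 103, 67 bp.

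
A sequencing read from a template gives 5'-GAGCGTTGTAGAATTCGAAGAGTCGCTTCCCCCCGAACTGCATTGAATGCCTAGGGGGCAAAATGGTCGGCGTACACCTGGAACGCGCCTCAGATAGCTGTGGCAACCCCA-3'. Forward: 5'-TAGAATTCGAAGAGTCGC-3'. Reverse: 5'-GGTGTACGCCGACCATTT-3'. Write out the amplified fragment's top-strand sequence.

5'-TAGAATTCGAAGAGTCGCTTCCCCCCGAACTGCATTGAATGCCTAGGGGGCAAAATGGTCGGCGTACACC-3'

Forward primer TAGAATTCGAAGAGTCGC is found on the top strand at positions 9–26.
Taking the reverse complement of GGTGTACGCCGACCATTT gives AAATGGTCGGCGTACACC, found at positions 61–78 on the template; the primer anneals here to the top strand with its 3' end pointing upstream.
The product is the template from position 9 through 78 (70 bp).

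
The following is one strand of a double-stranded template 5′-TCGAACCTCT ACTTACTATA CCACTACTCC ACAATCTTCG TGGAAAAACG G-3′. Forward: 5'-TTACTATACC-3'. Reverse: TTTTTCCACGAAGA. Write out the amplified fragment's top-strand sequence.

5'-TTACTATACCACTACTCCACAATCTTCGTGGAAAAA-3'

The forward primer matches the template at positions 13–22.
The reverse primer's reverse complement is TCTTCGTGGAAAAA, which matches the template at positions 35–48.
The product is the template from position 13 through 48 (36 bp).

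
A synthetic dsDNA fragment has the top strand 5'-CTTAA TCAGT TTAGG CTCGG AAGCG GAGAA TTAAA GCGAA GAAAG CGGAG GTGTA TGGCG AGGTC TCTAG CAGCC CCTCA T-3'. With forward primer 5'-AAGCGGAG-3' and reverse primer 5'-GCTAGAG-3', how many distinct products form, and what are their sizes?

Two products: 51 bp, 29 bp

The forward primer AAGCGGAG matches the top strand at positions 21–28, 43–50.
The reverse primer's reverse complement is CTCTAGC, matching at positions 65–71.
Each forward site pairs with the reverse site to give a product ending at position 71: sizes 51, 29 bp.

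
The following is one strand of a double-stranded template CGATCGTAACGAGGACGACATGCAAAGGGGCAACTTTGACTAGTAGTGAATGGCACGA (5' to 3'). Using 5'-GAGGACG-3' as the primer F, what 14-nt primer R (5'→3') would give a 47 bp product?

The forward primer binds at positions 11–17, so a 47 bp product ends at position 11 + 47 − 1 = 57.
The reverse primer anneals to the top strand over positions 44–57, i.e. to TAGTGAATGGCACG.
Its sequence written 5'→3' is the reverse complement: CGTGCCATTCACTA.

5'-CGTGCCATTCACTA-3'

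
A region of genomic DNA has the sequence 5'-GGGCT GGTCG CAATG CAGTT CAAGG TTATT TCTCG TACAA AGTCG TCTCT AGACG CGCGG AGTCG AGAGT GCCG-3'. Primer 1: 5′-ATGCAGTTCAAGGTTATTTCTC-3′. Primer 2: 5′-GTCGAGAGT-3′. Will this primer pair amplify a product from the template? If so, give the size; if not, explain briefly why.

Primer 1 (ATGCAGTTCAAGGTTATTTCTC) matches the top strand at positions 13–34 (3' end points downstream).
Primer 2 (GTCGAGAGT) also matches the top strand directly, at positions 62–70 — its reverse complement ACTCTCGAC is not present.
Both primers anneal to the bottom strand with 3' ends pointing the same way, so neither can prime synthesis back toward the other.

No product — both primers anneal to the same strand and extend in the same direction.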